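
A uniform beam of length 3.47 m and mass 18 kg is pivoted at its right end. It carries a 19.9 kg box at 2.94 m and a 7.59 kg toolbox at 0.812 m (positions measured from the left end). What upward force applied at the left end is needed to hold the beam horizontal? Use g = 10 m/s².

F ≈ 179 N

About the right end:
Beam weight: 18 × 10 = 180 N down at 1.735 m → arm 1.735 m, τ = 180 × 1.735 = 312.3 N·m counterclockwise.
Box: 19.9 × 10 = 199 N down at 2.94 m → arm 0.53 m, τ = 199 × 0.53 = 105.5 N·m counterclockwise.
Toolbox: 7.59 × 10 = 75.9 N down at 0.812 m → arm 2.658 m, τ = 75.9 × 2.658 = 201.7 N·m counterclockwise.
Net moment of the loads = 619.5 N·m counterclockwise.
The upward force F acts at the left end, arm 3.47 m, giving F × 3.47 clockwise.
Balancing moments: F × 3.47 = 619.5, giving F = 619.5 / 3.47 = 179 N.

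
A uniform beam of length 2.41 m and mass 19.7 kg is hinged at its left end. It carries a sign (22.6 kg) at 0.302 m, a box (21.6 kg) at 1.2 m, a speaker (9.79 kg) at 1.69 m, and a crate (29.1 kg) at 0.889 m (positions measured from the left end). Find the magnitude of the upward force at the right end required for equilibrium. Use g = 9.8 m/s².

Taking torques about the left end:
Beam weight: 19.7 × 9.8 = 193.1 N down at 1.205 m → arm 1.205 m, τ = 193.1 × 1.205 = 232.7 N·m clockwise.
Sign: 22.6 × 9.8 = 221.5 N down at 0.302 m → arm 0.302 m, τ = 221.5 × 0.302 = 66.89 N·m clockwise.
Box: 21.6 × 9.8 = 211.7 N down at 1.2 m → arm 1.2 m, τ = 211.7 × 1.2 = 254 N·m clockwise.
Speaker: 9.79 × 9.8 = 95.94 N down at 1.69 m → arm 1.69 m, τ = 95.94 × 1.69 = 162.1 N·m clockwise.
Crate: 29.1 × 9.8 = 285.2 N down at 0.889 m → arm 0.889 m, τ = 285.2 × 0.889 = 253.5 N·m clockwise.
Net moment of the loads = 969.2 N·m clockwise.
The upward force F acts at the right end, arm 2.41 m, giving F × 2.41 counterclockwise.
Balancing moments: F × 2.41 = 969.2, giving F = 969.2 / 2.41 = 402 N.

F ≈ 402 N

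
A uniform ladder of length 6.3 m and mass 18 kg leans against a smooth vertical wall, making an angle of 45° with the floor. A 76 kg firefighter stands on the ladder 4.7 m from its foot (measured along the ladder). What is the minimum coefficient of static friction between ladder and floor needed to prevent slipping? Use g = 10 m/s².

Choose the foot of the ladder as the axis so the floor normal and friction both act there and drop out.
Ladder weight 18×10 = 180 N acts at 3.15 m along the ladder; its horizontal arm is 3.15·cos45° = 2.227 m → τ = 400.9 N·m clockwise.
Firefighter: 76×10 = 760 N at 4.7 m → arm 3.323 m → τ = 2525 N·m clockwise.
Wall normal N acts horizontally at the top; its moment arm is the height L sinθ = 6.3·sin45° = 4.455 m, counterclockwise.
Balancing moments: N × 4.455 = 2926, giving N = 656.8 N.
ΣFx = 0 ⇒ f = N_wall = 656.8 N. ΣFy = 0 ⇒ N_floor = 940 N.
μ_min = f / N_floor = 656.8 / 940 = 0.699.

μ_min ≈ 0.699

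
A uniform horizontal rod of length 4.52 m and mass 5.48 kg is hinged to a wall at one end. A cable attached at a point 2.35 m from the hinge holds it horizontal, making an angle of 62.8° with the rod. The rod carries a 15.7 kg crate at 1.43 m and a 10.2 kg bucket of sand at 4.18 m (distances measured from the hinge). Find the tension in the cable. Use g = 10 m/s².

T ≈ 371 N

Choose the hinge as the axis so the unknown hinge reaction has zero arm there.
Beam weight: 5.48 × 10 = 54.8 N down at 2.26 m → arm 2.26 m, τ = 54.8 × 2.26 = 123.8 N·m clockwise.
Crate: 15.7 × 10 = 157 N down at 1.43 m → arm 1.43 m, τ = 157 × 1.43 = 224.5 N·m clockwise.
Bucket of sand: 10.2 × 10 = 102 N down at 4.18 m → arm 4.18 m, τ = 102 × 4.18 = 426.4 N·m clockwise.
Total clockwise load moment = 774.7 N·m.
The cable tension T acts at 2.35 m; only its component perpendicular to the rod, T sinθ, produces torque. sin 62.8° = 0.8894.
For rotational equilibrium, T × 2.35 × 0.8894 = 774.7, so T = 774.7 / 2.09 = 371 N.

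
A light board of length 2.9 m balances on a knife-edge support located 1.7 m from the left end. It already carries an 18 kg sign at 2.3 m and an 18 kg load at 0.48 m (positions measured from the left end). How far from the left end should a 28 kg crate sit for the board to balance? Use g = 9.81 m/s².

x ≈ 2.1 m from the left end

Take moments about the knife-edge support (at 1.7 m from the left end).
Sign: 18 × 9.81 = 176.6 N down at 2.3 m → arm 0.6 m, τ = 176.6 × 0.6 = 106 N·m clockwise.
Load: 18 × 9.81 = 176.6 N down at 0.48 m → arm 1.22 m, τ = 176.6 × 1.22 = 215.5 N·m counterclockwise.
Net moment of existing loads = 109.5 N·m counterclockwise.
The crate weighs 28 × 9.81 = 274.7 N and must supply an equal clockwise moment, so its lever arm about the knife-edge support is 109.5 / 274.7 = 0.399 m.
That puts it at 1.7 + 0.399 = 2.1 m from the left end.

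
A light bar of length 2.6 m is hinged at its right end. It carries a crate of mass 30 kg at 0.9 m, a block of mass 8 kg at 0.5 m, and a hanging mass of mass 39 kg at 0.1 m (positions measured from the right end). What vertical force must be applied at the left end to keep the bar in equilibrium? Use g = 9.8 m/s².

Choose the right end as the axis so the unknown pivot reaction has zero arm there.
Crate: 30 × 9.8 = 294 N down at 0.9 m → arm 0.9 m, τ = 294 × 0.9 = 264.6 N·m counterclockwise.
Block: 8 × 9.8 = 78.4 N down at 0.5 m → arm 0.5 m, τ = 78.4 × 0.5 = 39.2 N·m counterclockwise.
Hanging mass: 39 × 9.8 = 382.2 N down at 0.1 m → arm 0.1 m, τ = 382.2 × 0.1 = 38.22 N·m counterclockwise.
Net moment of the loads = 342 N·m counterclockwise.
The upward force F acts at the left end, arm 2.6 m, giving F × 2.6 clockwise.
Balancing moments: F × 2.6 = 342, giving F = 342 / 2.6 = 132 N.

F ≈ 132 N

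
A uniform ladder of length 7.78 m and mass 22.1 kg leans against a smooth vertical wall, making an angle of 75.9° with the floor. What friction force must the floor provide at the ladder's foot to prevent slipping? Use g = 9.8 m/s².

Taking torques about the foot of the ladder:
Ladder weight 22.1×9.8 = 216.6 N acts at 3.89 m along the ladder; its horizontal arm is 3.89·cos75.9° = 0.9477 m → τ = 205.3 N·m clockwise.
Wall normal N acts horizontally at the top; its moment arm is the height L sinθ = 7.78·sin75.9° = 7.546 m, counterclockwise.
Balancing moments: N × 7.546 = 205.3, giving N = 27.2 N.
ΣFx = 0: friction at the foot balances the wall's push, so f = N_wall = 27.2 N.

f ≈ 27.2 N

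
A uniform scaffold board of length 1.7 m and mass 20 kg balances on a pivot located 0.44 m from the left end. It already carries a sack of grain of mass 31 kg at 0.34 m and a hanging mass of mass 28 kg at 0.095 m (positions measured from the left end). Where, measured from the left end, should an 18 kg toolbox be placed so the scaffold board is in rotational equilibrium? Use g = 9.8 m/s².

Sum moments about the pivot (at 0.44 m from the left end) (the support reaction has zero arm there).
Beam weight: 20 × 9.8 = 196 N down at 0.85 m → arm 0.41 m, τ = 196 × 0.41 = 80.36 N·m clockwise.
Sack of grain: 31 × 9.8 = 303.8 N down at 0.34 m → arm 0.1 m, τ = 303.8 × 0.1 = 30.38 N·m counterclockwise.
Hanging mass: 28 × 9.8 = 274.4 N down at 0.095 m → arm 0.345 m, τ = 274.4 × 0.345 = 94.67 N·m counterclockwise.
Net moment of existing loads = 44.69 N·m counterclockwise.
The toolbox weighs 18 × 9.8 = 176.4 N and must supply an equal clockwise moment, so its lever arm about the pivot is 44.69 / 176.4 = 0.253 m.
That puts it at 0.44 + 0.253 = 0.693 m from the left end.

x ≈ 0.693 m from the left end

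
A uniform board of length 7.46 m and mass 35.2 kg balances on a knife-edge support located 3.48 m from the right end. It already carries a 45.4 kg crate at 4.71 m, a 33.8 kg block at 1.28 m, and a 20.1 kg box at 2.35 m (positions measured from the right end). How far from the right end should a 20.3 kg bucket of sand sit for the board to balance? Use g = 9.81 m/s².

x ≈ 5.08 m from the right end

Choose the knife-edge support (at 3.48 m from the right end) as the axis so the support reaction has zero arm there.
Beam weight: 35.2 × 9.81 = 345.3 N down at 3.73 m → arm 0.25 m, τ = 345.3 × 0.25 = 86.33 N·m counterclockwise.
Crate: 45.4 × 9.81 = 445.4 N down at 4.71 m → arm 1.23 m, τ = 445.4 × 1.23 = 547.8 N·m counterclockwise.
Block: 33.8 × 9.81 = 331.6 N down at 1.28 m → arm 2.2 m, τ = 331.6 × 2.2 = 729.5 N·m clockwise.
Box: 20.1 × 9.81 = 197.2 N down at 2.35 m → arm 1.13 m, τ = 197.2 × 1.13 = 222.8 N·m clockwise.
Net moment of existing loads = 318.2 N·m clockwise.
The bucket of sand weighs 20.3 × 9.81 = 199.1 N and must supply an equal counterclockwise moment, so its lever arm about the knife-edge support is 318.2 / 199.1 = 1.6 m.
That puts it at 3.48 + 1.6 = 5.08 m from the right end.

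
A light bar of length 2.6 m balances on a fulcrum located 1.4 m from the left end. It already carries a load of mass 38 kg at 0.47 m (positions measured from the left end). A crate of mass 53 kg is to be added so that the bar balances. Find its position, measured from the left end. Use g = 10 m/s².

x ≈ 2.07 m from the left end

Taking torques about the fulcrum (at 1.4 m from the left end):
Load: 38 × 10 = 380 N down at 0.47 m → arm 0.93 m, τ = 380 × 0.93 = 353.4 N·m counterclockwise.
Net moment of existing loads = 353.4 N·m counterclockwise.
The crate weighs 53 × 10 = 530 N and must supply an equal clockwise moment, so its lever arm about the fulcrum is 353.4 / 530 = 0.667 m.
That puts it at 1.4 + 0.667 = 2.07 m from the left end.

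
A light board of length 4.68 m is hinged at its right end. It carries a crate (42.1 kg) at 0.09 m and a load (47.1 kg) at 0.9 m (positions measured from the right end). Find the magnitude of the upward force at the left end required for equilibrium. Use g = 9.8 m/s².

Take moments about the right end.
Crate: 42.1 × 9.8 = 412.6 N down at 0.09 m → arm 0.09 m, τ = 412.6 × 0.09 = 37.13 N·m counterclockwise.
Load: 47.1 × 9.8 = 461.6 N down at 0.9 m → arm 0.9 m, τ = 461.6 × 0.9 = 415.4 N·m counterclockwise.
Net moment of the loads = 452.5 N·m counterclockwise.
The upward force F acts at the left end, arm 4.68 m, giving F × 4.68 clockwise.
For rotational equilibrium, F × 4.68 = 452.5, so F = 452.5 / 4.68 = 96.7 N.

F ≈ 96.7 N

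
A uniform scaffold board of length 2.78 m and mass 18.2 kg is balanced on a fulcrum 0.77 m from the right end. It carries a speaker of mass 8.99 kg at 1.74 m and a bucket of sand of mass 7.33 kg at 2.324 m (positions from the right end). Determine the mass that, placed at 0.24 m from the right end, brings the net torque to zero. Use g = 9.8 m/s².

Choose the fulcrum (at 0.77 m from the right end) as the axis so the support reaction has zero arm there.
Beam weight: 18.2 × 9.8 = 178.4 N down at 1.39 m → arm 0.62 m, τ = 178.4 × 0.62 = 110.6 N·m counterclockwise.
Speaker: 8.99 × 9.8 = 88.1 N down at 1.74 m → arm 0.97 m, τ = 88.1 × 0.97 = 85.46 N·m counterclockwise.
Bucket of sand: 7.33 × 9.8 = 71.83 N down at 2.324 m → arm 1.554 m, τ = 71.83 × 1.554 = 111.6 N·m counterclockwise.
Net moment of known loads = 307.7 N·m counterclockwise.
An unknown mass m at 0.24 m has arm 0.53 m; its moment is m·g·0.53 clockwise.
Setting net torque to zero: m × 9.8 × 0.53 = 307.7 → m = 307.7 / (9.8 × 0.53) = 59.2 kg.

m ≈ 59.2 kg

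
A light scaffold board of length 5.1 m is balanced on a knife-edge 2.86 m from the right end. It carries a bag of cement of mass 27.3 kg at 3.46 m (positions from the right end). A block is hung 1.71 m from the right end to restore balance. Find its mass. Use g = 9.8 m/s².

m ≈ 14.2 kg

About the knife-edge (at 2.86 m from the right end):
Bag of cement: 27.3 × 9.8 = 267.5 N down at 3.46 m → arm 0.6 m, τ = 267.5 × 0.6 = 160.5 N·m counterclockwise.
Net moment of known loads = 160.5 N·m counterclockwise.
An unknown mass m at 1.71 m has arm 1.15 m; its moment is m·g·1.15 clockwise.
Setting net torque to zero: m × 9.8 × 1.15 = 160.5 → m = 160.5 / (9.8 × 1.15) = 14.2 kg.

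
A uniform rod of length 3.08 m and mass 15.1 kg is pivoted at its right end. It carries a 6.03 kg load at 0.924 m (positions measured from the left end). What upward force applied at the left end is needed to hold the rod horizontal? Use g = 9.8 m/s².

F ≈ 115 N

Choose the right end as the axis so the unknown pivot reaction has zero arm there.
Beam weight: 15.1 × 9.8 = 148 N down at 1.54 m → arm 1.54 m, τ = 148 × 1.54 = 227.9 N·m counterclockwise.
Load: 6.03 × 9.8 = 59.09 N down at 0.924 m → arm 2.156 m, τ = 59.09 × 2.156 = 127.4 N·m counterclockwise.
Net moment of the loads = 355.3 N·m counterclockwise.
The upward force F acts at the left end, arm 3.08 m, giving F × 3.08 clockwise.
Στ = 0 ⇒ F × 3.08 = 355.3 ⇒ F = 355.3 / 3.08 = 115 N.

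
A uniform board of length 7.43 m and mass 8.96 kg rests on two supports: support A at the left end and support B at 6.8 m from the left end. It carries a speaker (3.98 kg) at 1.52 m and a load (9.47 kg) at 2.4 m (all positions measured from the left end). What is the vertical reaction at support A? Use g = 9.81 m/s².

Sum moments about support B (its reaction then has zero moment arm).
Beam weight: 8.96 × 9.81 = 87.9 N down at 3.715 m → arm 3.085 m, τ = 87.9 × 3.085 = 271.2 N·m counterclockwise.
Speaker: 3.98 × 9.81 = 39.04 N down at 1.52 m → arm 5.28 m, τ = 39.04 × 5.28 = 206.1 N·m counterclockwise.
Load: 9.47 × 9.81 = 92.9 N down at 2.4 m → arm 4.4 m, τ = 92.9 × 4.4 = 408.8 N·m counterclockwise.
Net load moment about support B = 886.1 N·m counterclockwise.
Reaction R at support A is upward at 0 m, arm 6.8 m → moment R × 6.8 clockwise.
Στ = 0 ⇒ R × 6.8 = 886.1 ⇒ R = 130 N.

R_A ≈ 130 N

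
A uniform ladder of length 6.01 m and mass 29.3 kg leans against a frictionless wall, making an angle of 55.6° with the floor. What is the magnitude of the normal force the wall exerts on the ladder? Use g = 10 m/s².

Taking torques about the foot of the ladder:
Ladder weight 29.3×10 = 293 N acts at 3.005 m along the ladder; its horizontal arm is 3.005·cos55.6° = 1.698 m → τ = 497.5 N·m clockwise.
Wall normal N acts horizontally at the top; its moment arm is the height L sinθ = 6.01·sin55.6° = 4.959 m, counterclockwise.
Στ = 0 ⇒ N × 4.959 = 497.5 ⇒ N = 100 N.

N_wall ≈ 100 N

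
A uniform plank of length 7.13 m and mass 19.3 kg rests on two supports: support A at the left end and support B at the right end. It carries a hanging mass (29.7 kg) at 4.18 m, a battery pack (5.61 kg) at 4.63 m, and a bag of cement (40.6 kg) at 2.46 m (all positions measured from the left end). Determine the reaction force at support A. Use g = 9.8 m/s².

About support B:
Beam weight: 19.3 × 9.8 = 189.1 N down at 3.565 m → arm 3.565 m, τ = 189.1 × 3.565 = 674.1 N·m counterclockwise.
Hanging mass: 29.7 × 9.8 = 291.1 N down at 4.18 m → arm 2.95 m, τ = 291.1 × 2.95 = 858.7 N·m counterclockwise.
Battery pack: 5.61 × 9.8 = 54.98 N down at 4.63 m → arm 2.5 m, τ = 54.98 × 2.5 = 137.4 N·m counterclockwise.
Bag of cement: 40.6 × 9.8 = 397.9 N down at 2.46 m → arm 4.67 m, τ = 397.9 × 4.67 = 1858 N·m counterclockwise.
Net load moment about support B = 3528 N·m counterclockwise.
Reaction R at support A is upward at 0 m, arm 7.13 m → moment R × 7.13 clockwise.
Στ = 0 ⇒ R × 7.13 = 3528 ⇒ R = 495 N.

R_A ≈ 495 N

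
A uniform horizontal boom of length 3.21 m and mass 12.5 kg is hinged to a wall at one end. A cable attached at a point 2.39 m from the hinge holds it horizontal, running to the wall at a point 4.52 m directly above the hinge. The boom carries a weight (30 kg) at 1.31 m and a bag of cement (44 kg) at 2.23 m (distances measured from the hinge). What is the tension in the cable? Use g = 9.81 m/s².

About the hinge:
Beam weight: 12.5 × 9.81 = 122.6 N down at 1.605 m → arm 1.605 m, τ = 122.6 × 1.605 = 196.8 N·m clockwise.
Weight: 30 × 9.81 = 294.3 N down at 1.31 m → arm 1.31 m, τ = 294.3 × 1.31 = 385.5 N·m clockwise.
Bag of cement: 44 × 9.81 = 431.6 N down at 2.23 m → arm 2.23 m, τ = 431.6 × 2.23 = 962.5 N·m clockwise.
Total clockwise load moment = 1545 N·m.
The cable tension T acts at 2.39 m; only its component perpendicular to the boom, T sinθ, produces torque. sinθ = h/√(h²+d²) = 4.52/√(4.52²+2.39²) = 0.884.
Balancing moments: T × 2.39 × 0.884 = 1545, giving T = 1545 / 2.113 = 731 N.

T ≈ 731 N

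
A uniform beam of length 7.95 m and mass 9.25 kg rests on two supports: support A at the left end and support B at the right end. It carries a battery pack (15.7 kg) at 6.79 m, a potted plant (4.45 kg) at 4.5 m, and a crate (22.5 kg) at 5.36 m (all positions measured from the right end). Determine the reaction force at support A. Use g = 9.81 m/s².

R_A ≈ 350 N

Choose support B as the axis so its reaction then has zero moment arm.
Beam weight: 9.25 × 9.81 = 90.74 N down at 3.975 m → arm 3.975 m, τ = 90.74 × 3.975 = 360.7 N·m counterclockwise.
Battery pack: 15.7 × 9.81 = 154 N down at 6.79 m → arm 6.79 m, τ = 154 × 6.79 = 1046 N·m counterclockwise.
Potted plant: 4.45 × 9.81 = 43.65 N down at 4.5 m → arm 4.5 m, τ = 43.65 × 4.5 = 196.4 N·m counterclockwise.
Crate: 22.5 × 9.81 = 220.7 N down at 5.36 m → arm 5.36 m, τ = 220.7 × 5.36 = 1183 N·m counterclockwise.
Net load moment about support B = 2786 N·m counterclockwise.
Reaction R at support A is upward at 7.95 m, arm 7.95 m → moment R × 7.95 clockwise.
Setting net torque to zero: R × 7.95 = 2786 → R = 350 N.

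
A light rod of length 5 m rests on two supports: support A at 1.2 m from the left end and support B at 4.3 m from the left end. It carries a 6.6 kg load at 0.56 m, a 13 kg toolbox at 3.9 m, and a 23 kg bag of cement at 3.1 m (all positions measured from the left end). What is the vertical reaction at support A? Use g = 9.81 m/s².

R_A ≈ 182 N

About support B:
Load: 6.6 × 9.81 = 64.75 N down at 0.56 m → arm 3.74 m, τ = 64.75 × 3.74 = 242.2 N·m counterclockwise.
Toolbox: 13 × 9.81 = 127.5 N down at 3.9 m → arm 0.4 m, τ = 127.5 × 0.4 = 51 N·m counterclockwise.
Bag of cement: 23 × 9.81 = 225.6 N down at 3.1 m → arm 1.2 m, τ = 225.6 × 1.2 = 270.7 N·m counterclockwise.
Net load moment about support B = 563.9 N·m counterclockwise.
Reaction R at support A is upward at 1.2 m, arm 3.1 m → moment R × 3.1 clockwise.
For rotational equilibrium, R × 3.1 = 563.9, so R = 182 N.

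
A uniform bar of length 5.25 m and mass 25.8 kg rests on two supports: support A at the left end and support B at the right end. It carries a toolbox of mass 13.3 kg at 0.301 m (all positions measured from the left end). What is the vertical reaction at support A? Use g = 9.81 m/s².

R_A ≈ 250 N

Choose support B as the axis so its reaction then has zero moment arm.
Beam weight: 25.8 × 9.81 = 253.1 N down at 2.625 m → arm 2.625 m, τ = 253.1 × 2.625 = 664.4 N·m counterclockwise.
Toolbox: 13.3 × 9.81 = 130.5 N down at 0.301 m → arm 4.949 m, τ = 130.5 × 4.949 = 645.8 N·m counterclockwise.
Net load moment about support B = 1310 N·m counterclockwise.
Reaction R at support A is upward at 0 m, arm 5.25 m → moment R × 5.25 clockwise.
Setting net torque to zero: R × 5.25 = 1310 → R = 250 N.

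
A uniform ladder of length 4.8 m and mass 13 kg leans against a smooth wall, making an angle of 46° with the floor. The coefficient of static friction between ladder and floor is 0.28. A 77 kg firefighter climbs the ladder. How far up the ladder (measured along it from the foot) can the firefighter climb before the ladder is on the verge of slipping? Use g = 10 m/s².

d ≈ 1.22 m

Taking torques about the foot of the ladder:
Ladder weight 13×10 = 130 N acts at 2.4 m along the ladder; its horizontal arm is 2.4·cos46° = 1.667 m → τ = 216.7 N·m clockwise.
Firefighter weight 77×10 = 770 N at distance d → arm d·cos46° → τ = 770·d·0.6947 clockwise.
Wall normal N at the top has arm L sinθ = 3.453 m counterclockwise, so Στ = 0 gives N·3.453 = 216.7 + 534.9·d.
ΣFy = 0 ⇒ N_floor = 900 N, so the maximum friction is μ_s·N_floor = 0.28×900 = 252 N. ΣFx = 0 ⇒ N_wall = f, so at the slipping point N = 252 N.
Substituting: 252×3.453 = 216.7 + 534.9·d ⇒ d = (870.2 − 216.7) / 534.9 = 1.22 m.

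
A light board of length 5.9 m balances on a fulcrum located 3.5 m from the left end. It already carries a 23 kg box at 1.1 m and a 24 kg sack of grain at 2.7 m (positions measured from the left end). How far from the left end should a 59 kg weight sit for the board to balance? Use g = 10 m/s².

Choose the fulcrum (at 3.5 m from the left end) as the axis so the support reaction has zero arm there.
Box: 23 × 10 = 230 N down at 1.1 m → arm 2.4 m, τ = 230 × 2.4 = 552 N·m counterclockwise.
Sack of grain: 24 × 10 = 240 N down at 2.7 m → arm 0.8 m, τ = 240 × 0.8 = 192 N·m counterclockwise.
Net moment of existing loads = 744 N·m counterclockwise.
The weight weighs 59 × 10 = 590 N and must supply an equal clockwise moment, so its lever arm about the fulcrum is 744 / 590 = 1.26 m.
That puts it at 3.5 + 1.26 = 4.76 m from the left end.

x ≈ 4.76 m from the left end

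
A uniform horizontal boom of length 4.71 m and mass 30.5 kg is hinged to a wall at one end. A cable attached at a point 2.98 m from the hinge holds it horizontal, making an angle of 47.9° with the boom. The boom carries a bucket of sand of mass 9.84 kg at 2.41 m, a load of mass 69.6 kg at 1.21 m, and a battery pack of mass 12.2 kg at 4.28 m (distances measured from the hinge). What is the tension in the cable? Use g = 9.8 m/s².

T ≈ 1030 N

Choose the hinge as the axis so the unknown hinge reaction has zero arm there.
Beam weight: 30.5 × 9.8 = 298.9 N down at 2.355 m → arm 2.355 m, τ = 298.9 × 2.355 = 703.9 N·m clockwise.
Bucket of sand: 9.84 × 9.8 = 96.43 N down at 2.41 m → arm 2.41 m, τ = 96.43 × 2.41 = 232.4 N·m clockwise.
Load: 69.6 × 9.8 = 682.1 N down at 1.21 m → arm 1.21 m, τ = 682.1 × 1.21 = 825.3 N·m clockwise.
Battery pack: 12.2 × 9.8 = 119.6 N down at 4.28 m → arm 4.28 m, τ = 119.6 × 4.28 = 511.9 N·m clockwise.
Total clockwise load moment = 2274 N·m.
The cable tension T acts at 2.98 m; only its component perpendicular to the boom, T sinθ, produces torque. sin 47.9° = 0.742.
For rotational equilibrium, T × 2.98 × 0.742 = 2274, so T = 2274 / 2.211 = 1030 N.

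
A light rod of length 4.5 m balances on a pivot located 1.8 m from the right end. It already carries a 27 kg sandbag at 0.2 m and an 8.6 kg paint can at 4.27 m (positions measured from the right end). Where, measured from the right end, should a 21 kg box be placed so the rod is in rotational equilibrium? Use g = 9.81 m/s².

About the pivot (at 1.8 m from the right end):
Sandbag: 27 × 9.81 = 264.9 N down at 0.2 m → arm 1.6 m, τ = 264.9 × 1.6 = 423.8 N·m clockwise.
Paint can: 8.6 × 9.81 = 84.37 N down at 4.27 m → arm 2.47 m, τ = 84.37 × 2.47 = 208.4 N·m counterclockwise.
Net moment of existing loads = 215.4 N·m clockwise.
The box weighs 21 × 9.81 = 206 N and must supply an equal counterclockwise moment, so its lever arm about the pivot is 215.4 / 206 = 1.05 m.
That puts it at 1.8 + 1.05 = 2.85 m from the right end.

x ≈ 2.85 m from the right end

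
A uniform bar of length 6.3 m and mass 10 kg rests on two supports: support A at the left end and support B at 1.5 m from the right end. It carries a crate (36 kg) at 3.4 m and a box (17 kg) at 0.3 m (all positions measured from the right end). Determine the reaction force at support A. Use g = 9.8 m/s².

R_A ≈ 132 N

Choose support B as the axis so its reaction then has zero moment arm.
Beam weight: 10 × 9.8 = 98 N down at 3.15 m → arm 1.65 m, τ = 98 × 1.65 = 161.7 N·m counterclockwise.
Crate: 36 × 9.8 = 352.8 N down at 3.4 m → arm 1.9 m, τ = 352.8 × 1.9 = 670.3 N·m counterclockwise.
Box: 17 × 9.8 = 166.6 N down at 0.3 m → arm 1.2 m, τ = 166.6 × 1.2 = 199.9 N·m clockwise.
Net load moment about support B = 632.1 N·m counterclockwise.
Reaction R at support A is upward at 6.3 m, arm 4.8 m → moment R × 4.8 clockwise.
Setting net torque to zero: R × 4.8 = 632.1 → R = 132 N.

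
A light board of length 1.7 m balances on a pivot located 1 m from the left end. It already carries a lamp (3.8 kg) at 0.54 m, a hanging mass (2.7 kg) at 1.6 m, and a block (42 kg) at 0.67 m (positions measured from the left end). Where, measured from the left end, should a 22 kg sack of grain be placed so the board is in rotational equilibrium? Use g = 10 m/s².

x ≈ 1.64 m from the left end

Taking torques about the pivot (at 1 m from the left end):
Lamp: 3.8 × 10 = 38 N down at 0.54 m → arm 0.46 m, τ = 38 × 0.46 = 17.48 N·m counterclockwise.
Hanging mass: 2.7 × 10 = 27 N down at 1.6 m → arm 0.6 m, τ = 27 × 0.6 = 16.2 N·m clockwise.
Block: 42 × 10 = 420 N down at 0.67 m → arm 0.33 m, τ = 420 × 0.33 = 138.6 N·m counterclockwise.
Net moment of existing loads = 139.9 N·m counterclockwise.
The sack of grain weighs 22 × 10 = 220 N and must supply an equal clockwise moment, so its lever arm about the pivot is 139.9 / 220 = 0.636 m.
That puts it at 1 + 0.636 = 1.64 m from the left end.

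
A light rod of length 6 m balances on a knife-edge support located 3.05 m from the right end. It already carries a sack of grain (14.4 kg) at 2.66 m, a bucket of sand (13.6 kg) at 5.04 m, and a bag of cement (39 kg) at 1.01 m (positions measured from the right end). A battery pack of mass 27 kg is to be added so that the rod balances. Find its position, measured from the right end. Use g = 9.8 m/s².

x ≈ 5.2 m from the right end

Choose the knife-edge support (at 3.05 m from the right end) as the axis so the support reaction has zero arm there.
Sack of grain: 14.4 × 9.8 = 141.1 N down at 2.66 m → arm 0.39 m, τ = 141.1 × 0.39 = 55.03 N·m clockwise.
Bucket of sand: 13.6 × 9.8 = 133.3 N down at 5.04 m → arm 1.99 m, τ = 133.3 × 1.99 = 265.3 N·m counterclockwise.
Bag of cement: 39 × 9.8 = 382.2 N down at 1.01 m → arm 2.04 m, τ = 382.2 × 2.04 = 779.7 N·m clockwise.
Net moment of existing loads = 569.4 N·m clockwise.
The battery pack weighs 27 × 9.8 = 264.6 N and must supply an equal counterclockwise moment, so its lever arm about the knife-edge support is 569.4 / 264.6 = 2.15 m.
That puts it at 3.05 + 2.15 = 5.2 m from the right end.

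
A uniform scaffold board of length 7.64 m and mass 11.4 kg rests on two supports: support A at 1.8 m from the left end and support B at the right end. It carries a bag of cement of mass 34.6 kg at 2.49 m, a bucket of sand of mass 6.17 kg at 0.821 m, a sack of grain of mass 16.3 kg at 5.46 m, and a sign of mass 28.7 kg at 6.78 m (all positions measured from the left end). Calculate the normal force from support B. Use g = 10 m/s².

Take moments about support A.
Beam weight: 11.4 × 10 = 114 N down at 3.82 m → arm 2.02 m, τ = 114 × 2.02 = 230.3 N·m clockwise.
Bag of cement: 34.6 × 10 = 346 N down at 2.49 m → arm 0.69 m, τ = 346 × 0.69 = 238.7 N·m clockwise.
Bucket of sand: 6.17 × 10 = 61.7 N down at 0.821 m → arm 0.979 m, τ = 61.7 × 0.979 = 60.4 N·m counterclockwise.
Sack of grain: 16.3 × 10 = 163 N down at 5.46 m → arm 3.66 m, τ = 163 × 3.66 = 596.6 N·m clockwise.
Sign: 28.7 × 10 = 287 N down at 6.78 m → arm 4.98 m, τ = 287 × 4.98 = 1429 N·m clockwise.
Net load moment about support A = 2434 N·m clockwise.
Reaction R at support B is upward at 7.64 m, arm 5.84 m → moment R × 5.84 counterclockwise.
For rotational equilibrium, R × 5.84 = 2434, so R = 417 N.

R_B ≈ 417 N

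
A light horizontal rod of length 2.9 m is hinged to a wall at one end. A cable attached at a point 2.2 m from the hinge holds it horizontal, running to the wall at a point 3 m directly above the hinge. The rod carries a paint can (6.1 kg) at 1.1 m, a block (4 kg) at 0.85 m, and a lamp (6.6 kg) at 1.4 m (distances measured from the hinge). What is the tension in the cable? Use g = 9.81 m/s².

Choose the hinge as the axis so the unknown hinge reaction has zero arm there.
Paint can: 6.1 × 9.81 = 59.84 N down at 1.1 m → arm 1.1 m, τ = 59.84 × 1.1 = 65.82 N·m clockwise.
Block: 4 × 9.81 = 39.24 N down at 0.85 m → arm 0.85 m, τ = 39.24 × 0.85 = 33.35 N·m clockwise.
Lamp: 6.6 × 9.81 = 64.75 N down at 1.4 m → arm 1.4 m, τ = 64.75 × 1.4 = 90.65 N·m clockwise.
Total clockwise load moment = 189.8 N·m.
The cable tension T acts at 2.2 m; only its component perpendicular to the rod, T sinθ, produces torque. sinθ = h/√(h²+d²) = 3/√(3²+2.2²) = 0.8064.
Setting net torque to zero: T × 2.2 × 0.8064 = 189.8 → T = 189.8 / 1.774 = 107 N.

T ≈ 107 N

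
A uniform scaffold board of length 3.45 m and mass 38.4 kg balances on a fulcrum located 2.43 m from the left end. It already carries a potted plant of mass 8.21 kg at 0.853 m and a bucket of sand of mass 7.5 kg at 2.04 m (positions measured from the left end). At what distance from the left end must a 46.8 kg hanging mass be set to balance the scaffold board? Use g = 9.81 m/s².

x ≈ 3.35 m from the left end

About the fulcrum (at 2.43 m from the left end):
Beam weight: 38.4 × 9.81 = 376.7 N down at 1.725 m → arm 0.705 m, τ = 376.7 × 0.705 = 265.6 N·m counterclockwise.
Potted plant: 8.21 × 9.81 = 80.54 N down at 0.853 m → arm 1.577 m, τ = 80.54 × 1.577 = 127 N·m counterclockwise.
Bucket of sand: 7.5 × 9.81 = 73.58 N down at 2.04 m → arm 0.39 m, τ = 73.58 × 0.39 = 28.7 N·m counterclockwise.
Net moment of existing loads = 421.3 N·m counterclockwise.
The hanging mass weighs 46.8 × 9.81 = 459.1 N and must supply an equal clockwise moment, so its lever arm about the fulcrum is 421.3 / 459.1 = 0.918 m.
That puts it at 2.43 + 0.918 = 3.35 m from the left end.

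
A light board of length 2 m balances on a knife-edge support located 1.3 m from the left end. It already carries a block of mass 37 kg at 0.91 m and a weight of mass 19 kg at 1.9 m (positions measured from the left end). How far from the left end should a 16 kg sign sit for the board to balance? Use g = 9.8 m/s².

x ≈ 1.49 m from the left end

Taking torques about the knife-edge support (at 1.3 m from the left end):
Block: 37 × 9.8 = 362.6 N down at 0.91 m → arm 0.39 m, τ = 362.6 × 0.39 = 141.4 N·m counterclockwise.
Weight: 19 × 9.8 = 186.2 N down at 1.9 m → arm 0.6 m, τ = 186.2 × 0.6 = 111.7 N·m clockwise.
Net moment of existing loads = 29.7 N·m counterclockwise.
The sign weighs 16 × 9.8 = 156.8 N and must supply an equal clockwise moment, so its lever arm about the knife-edge support is 29.7 / 156.8 = 0.189 m.
That puts it at 1.3 + 0.189 = 1.49 m from the left end.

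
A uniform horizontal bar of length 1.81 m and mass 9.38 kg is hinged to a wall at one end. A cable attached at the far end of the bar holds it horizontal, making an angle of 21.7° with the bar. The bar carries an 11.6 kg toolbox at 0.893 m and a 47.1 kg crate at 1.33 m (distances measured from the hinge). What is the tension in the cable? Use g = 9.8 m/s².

T ≈ 1190 N

Taking torques about the hinge:
Beam weight: 9.38 × 9.8 = 91.92 N down at 0.905 m → arm 0.905 m, τ = 91.92 × 0.905 = 83.19 N·m clockwise.
Toolbox: 11.6 × 9.8 = 113.7 N down at 0.893 m → arm 0.893 m, τ = 113.7 × 0.893 = 101.5 N·m clockwise.
Crate: 47.1 × 9.8 = 461.6 N down at 1.33 m → arm 1.33 m, τ = 461.6 × 1.33 = 613.9 N·m clockwise.
Total clockwise load moment = 798.6 N·m.
The cable tension T acts at 1.81 m; only its component perpendicular to the bar, T sinθ, produces torque. sin 21.7° = 0.3697.
Στ = 0 ⇒ T × 1.81 × 0.3697 = 798.6 ⇒ T = 798.6 / 0.6692 = 1190 N.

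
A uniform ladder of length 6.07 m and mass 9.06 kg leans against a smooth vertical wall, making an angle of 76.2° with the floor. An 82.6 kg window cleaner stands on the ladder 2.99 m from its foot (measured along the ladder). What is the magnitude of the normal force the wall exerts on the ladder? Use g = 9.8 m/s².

Taking torques about the foot of the ladder:
Ladder weight 9.06×9.8 = 88.79 N acts at 3.035 m along the ladder; its horizontal arm is 3.035·cos76.2° = 0.7239 m → τ = 64.28 N·m clockwise.
Window cleaner: 82.6×9.8 = 809.5 N at 2.99 m → arm 0.7132 m → τ = 577.3 N·m clockwise.
Wall normal N acts horizontally at the top; its moment arm is the height L sinθ = 6.07·sin76.2° = 5.895 m, counterclockwise.
For rotational equilibrium, N × 5.895 = 641.6, so N = 109 N.

N_wall ≈ 109 N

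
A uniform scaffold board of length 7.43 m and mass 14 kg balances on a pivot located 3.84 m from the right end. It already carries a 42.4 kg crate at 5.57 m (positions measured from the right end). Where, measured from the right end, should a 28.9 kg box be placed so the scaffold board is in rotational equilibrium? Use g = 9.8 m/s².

Choose the pivot (at 3.84 m from the right end) as the axis so the support reaction has zero arm there.
Beam weight: 14 × 9.8 = 137.2 N down at 3.715 m → arm 0.125 m, τ = 137.2 × 0.125 = 17.15 N·m clockwise.
Crate: 42.4 × 9.8 = 415.5 N down at 5.57 m → arm 1.73 m, τ = 415.5 × 1.73 = 718.8 N·m counterclockwise.
Net moment of existing loads = 701.6 N·m counterclockwise.
The box weighs 28.9 × 9.8 = 283.2 N and must supply an equal clockwise moment, so its lever arm about the pivot is 701.6 / 283.2 = 2.48 m.
That puts it at 3.84 − 2.48 = 1.36 m from the right end.

x ≈ 1.36 m from the right end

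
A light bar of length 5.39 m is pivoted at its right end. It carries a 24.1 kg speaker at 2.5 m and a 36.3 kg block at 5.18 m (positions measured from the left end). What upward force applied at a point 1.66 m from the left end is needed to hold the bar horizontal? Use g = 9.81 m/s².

F ≈ 203 N

Taking torques about the right end:
Speaker: 24.1 × 9.81 = 236.4 N down at 2.5 m → arm 2.89 m, τ = 236.4 × 2.89 = 683.2 N·m counterclockwise.
Block: 36.3 × 9.81 = 356.1 N down at 5.18 m → arm 0.21 m, τ = 356.1 × 0.21 = 74.78 N·m counterclockwise.
Net moment of the loads = 758 N·m counterclockwise.
The upward force F acts at a point 1.66 m from the left end, arm 3.73 m, giving F × 3.73 clockwise.
Setting net torque to zero: F × 3.73 = 758 → F = 758 / 3.73 = 203 N.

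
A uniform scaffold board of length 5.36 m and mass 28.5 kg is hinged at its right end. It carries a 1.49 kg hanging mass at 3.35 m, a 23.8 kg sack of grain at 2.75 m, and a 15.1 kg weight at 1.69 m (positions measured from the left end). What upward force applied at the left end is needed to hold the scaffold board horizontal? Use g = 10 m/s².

F ≈ 367 N

Sum moments about the right end (the unknown pivot reaction has zero arm there).
Beam weight: 28.5 × 10 = 285 N down at 2.68 m → arm 2.68 m, τ = 285 × 2.68 = 763.8 N·m counterclockwise.
Hanging mass: 1.49 × 10 = 14.9 N down at 3.35 m → arm 2.01 m, τ = 14.9 × 2.01 = 29.95 N·m counterclockwise.
Sack of grain: 23.8 × 10 = 238 N down at 2.75 m → arm 2.61 m, τ = 238 × 2.61 = 621.2 N·m counterclockwise.
Weight: 15.1 × 10 = 151 N down at 1.69 m → arm 3.67 m, τ = 151 × 3.67 = 554.2 N·m counterclockwise.
Net moment of the loads = 1969 N·m counterclockwise.
The upward force F acts at the left end, arm 5.36 m, giving F × 5.36 clockwise.
Setting net torque to zero: F × 5.36 = 1969 → F = 1969 / 5.36 = 367 N.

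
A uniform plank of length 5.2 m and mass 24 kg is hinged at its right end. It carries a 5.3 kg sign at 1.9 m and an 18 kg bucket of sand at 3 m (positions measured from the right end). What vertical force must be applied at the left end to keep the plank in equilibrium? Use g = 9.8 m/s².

F ≈ 238 N

Taking torques about the right end:
Beam weight: 24 × 9.8 = 235.2 N down at 2.6 m → arm 2.6 m, τ = 235.2 × 2.6 = 611.5 N·m counterclockwise.
Sign: 5.3 × 9.8 = 51.94 N down at 1.9 m → arm 1.9 m, τ = 51.94 × 1.9 = 98.69 N·m counterclockwise.
Bucket of sand: 18 × 9.8 = 176.4 N down at 3 m → arm 3 m, τ = 176.4 × 3 = 529.2 N·m counterclockwise.
Net moment of the loads = 1239 N·m counterclockwise.
The upward force F acts at the left end, arm 5.2 m, giving F × 5.2 clockwise.
Setting net torque to zero: F × 5.2 = 1239 → F = 1239 / 5.2 = 238 N.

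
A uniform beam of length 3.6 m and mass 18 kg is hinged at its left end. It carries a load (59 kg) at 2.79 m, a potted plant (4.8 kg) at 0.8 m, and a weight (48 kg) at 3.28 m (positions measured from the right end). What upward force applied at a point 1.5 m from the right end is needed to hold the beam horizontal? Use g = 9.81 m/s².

F ≈ 509 N

Choose the left end as the axis so the unknown pivot reaction has zero arm there.
Beam weight: 18 × 9.81 = 176.6 N down at 1.8 m → arm 1.8 m, τ = 176.6 × 1.8 = 317.9 N·m clockwise.
Load: 59 × 9.81 = 578.8 N down at 2.79 m → arm 0.81 m, τ = 578.8 × 0.81 = 468.8 N·m clockwise.
Potted plant: 4.8 × 9.81 = 47.09 N down at 0.8 m → arm 2.8 m, τ = 47.09 × 2.8 = 131.9 N·m clockwise.
Weight: 48 × 9.81 = 470.9 N down at 3.28 m → arm 0.32 m, τ = 470.9 × 0.32 = 150.7 N·m clockwise.
Net moment of the loads = 1069 N·m clockwise.
The upward force F acts at a point 1.5 m from the right end, arm 2.1 m, giving F × 2.1 counterclockwise.
For rotational equilibrium, F × 2.1 = 1069, so F = 1069 / 2.1 = 509 N.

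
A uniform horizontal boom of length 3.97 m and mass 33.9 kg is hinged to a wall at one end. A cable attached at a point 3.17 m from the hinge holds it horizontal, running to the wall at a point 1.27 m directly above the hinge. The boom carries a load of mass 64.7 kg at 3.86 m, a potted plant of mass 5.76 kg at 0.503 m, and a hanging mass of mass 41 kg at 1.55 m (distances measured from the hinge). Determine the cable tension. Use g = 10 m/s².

T ≈ 3250 N

Taking torques about the hinge:
Beam weight: 33.9 × 10 = 339 N down at 1.985 m → arm 1.985 m, τ = 339 × 1.985 = 672.9 N·m clockwise.
Load: 64.7 × 10 = 647 N down at 3.86 m → arm 3.86 m, τ = 647 × 3.86 = 2497 N·m clockwise.
Potted plant: 5.76 × 10 = 57.6 N down at 0.503 m → arm 0.503 m, τ = 57.6 × 0.503 = 28.97 N·m clockwise.
Hanging mass: 41 × 10 = 410 N down at 1.55 m → arm 1.55 m, τ = 410 × 1.55 = 635.5 N·m clockwise.
Total clockwise load moment = 3834 N·m.
The cable tension T acts at 3.17 m; only its component perpendicular to the boom, T sinθ, produces torque. sinθ = h/√(h²+d²) = 1.27/√(1.27²+3.17²) = 0.3719.
Balancing moments: T × 3.17 × 0.3719 = 3834, giving T = 3834 / 1.179 = 3250 N.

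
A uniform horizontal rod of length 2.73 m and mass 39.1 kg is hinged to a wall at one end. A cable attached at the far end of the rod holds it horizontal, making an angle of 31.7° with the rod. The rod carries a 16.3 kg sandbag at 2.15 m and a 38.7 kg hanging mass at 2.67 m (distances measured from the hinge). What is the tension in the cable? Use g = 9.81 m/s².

Choose the hinge as the axis so the unknown hinge reaction has zero arm there.
Beam weight: 39.1 × 9.81 = 383.6 N down at 1.365 m → arm 1.365 m, τ = 383.6 × 1.365 = 523.6 N·m clockwise.
Sandbag: 16.3 × 9.81 = 159.9 N down at 2.15 m → arm 2.15 m, τ = 159.9 × 2.15 = 343.8 N·m clockwise.
Hanging mass: 38.7 × 9.81 = 379.6 N down at 2.67 m → arm 2.67 m, τ = 379.6 × 2.67 = 1014 N·m clockwise.
Total clockwise load moment = 1881 N·m.
The cable tension T acts at 2.73 m; only its component perpendicular to the rod, T sinθ, produces torque. sin 31.7° = 0.5255.
For rotational equilibrium, T × 2.73 × 0.5255 = 1881, so T = 1881 / 1.435 = 1310 N.

T ≈ 1310 N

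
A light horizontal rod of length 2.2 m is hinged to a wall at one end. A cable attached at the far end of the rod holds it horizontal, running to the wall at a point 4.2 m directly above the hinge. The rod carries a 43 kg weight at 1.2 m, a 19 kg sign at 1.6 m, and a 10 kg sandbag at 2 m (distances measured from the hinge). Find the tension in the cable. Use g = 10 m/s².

Taking torques about the hinge:
Weight: 43 × 10 = 430 N down at 1.2 m → arm 1.2 m, τ = 430 × 1.2 = 516 N·m clockwise.
Sign: 19 × 10 = 190 N down at 1.6 m → arm 1.6 m, τ = 190 × 1.6 = 304 N·m clockwise.
Sandbag: 10 × 10 = 100 N down at 2 m → arm 2 m, τ = 100 × 2 = 200 N·m clockwise.
Total clockwise load moment = 1020 N·m.
The cable tension T acts at 2.2 m; only its component perpendicular to the rod, T sinθ, produces torque. sinθ = h/√(h²+d²) = 4.2/√(4.2²+2.2²) = 0.8858.
Setting net torque to zero: T × 2.2 × 0.8858 = 1020 → T = 1020 / 1.949 = 523 N.

T ≈ 523 N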